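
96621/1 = 96621 = 96621.00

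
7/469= 1/67 =0.01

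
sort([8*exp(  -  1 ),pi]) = [8 *exp(  -  1),  pi ]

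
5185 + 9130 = 14315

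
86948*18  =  1565064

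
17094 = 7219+9875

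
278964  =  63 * 4428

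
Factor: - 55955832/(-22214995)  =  2^3*3^1*5^(  -  1)*11^( - 2 ) * 73^( - 1 )*347^1*503^(- 1)*6719^1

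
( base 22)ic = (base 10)408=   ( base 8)630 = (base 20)108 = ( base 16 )198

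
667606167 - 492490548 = 175115619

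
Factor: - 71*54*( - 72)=2^4*3^5*71^1 = 276048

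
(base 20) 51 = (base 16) 65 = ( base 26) 3N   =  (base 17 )5g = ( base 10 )101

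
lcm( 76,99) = 7524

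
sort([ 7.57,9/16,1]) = [ 9/16,1 , 7.57 ]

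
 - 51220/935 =-55 + 41/187=- 54.78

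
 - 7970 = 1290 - 9260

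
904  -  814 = 90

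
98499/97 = 1015 + 44/97 = 1015.45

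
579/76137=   193/25379 = 0.01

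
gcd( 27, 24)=3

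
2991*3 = 8973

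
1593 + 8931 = 10524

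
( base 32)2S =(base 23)40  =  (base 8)134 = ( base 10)92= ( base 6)232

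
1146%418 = 310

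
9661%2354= 245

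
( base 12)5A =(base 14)50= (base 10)70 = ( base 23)31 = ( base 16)46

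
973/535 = 1  +  438/535 =1.82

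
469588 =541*868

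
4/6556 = 1/1639 = 0.00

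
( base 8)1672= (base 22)1l8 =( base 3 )1022100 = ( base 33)su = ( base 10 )954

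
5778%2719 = 340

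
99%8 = 3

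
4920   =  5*984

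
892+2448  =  3340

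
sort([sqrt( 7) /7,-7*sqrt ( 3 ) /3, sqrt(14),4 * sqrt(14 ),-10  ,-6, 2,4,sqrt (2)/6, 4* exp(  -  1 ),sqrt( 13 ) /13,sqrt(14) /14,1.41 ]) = [ - 10,-6 , - 7*sqrt(3)/3,sqrt( 2 )/6,sqrt(14)/14,sqrt( 13 )/13,sqrt( 7)/7,1.41,4  *  exp( - 1 ) , 2, sqrt( 14 ),4,  4*sqrt( 14) ]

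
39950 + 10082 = 50032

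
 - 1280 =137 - 1417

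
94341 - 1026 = 93315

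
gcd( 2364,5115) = 3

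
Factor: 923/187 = 11^( - 1 ) * 13^1 * 17^(-1)*71^1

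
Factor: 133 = 7^1 *19^1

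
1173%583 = 7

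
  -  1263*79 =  - 99777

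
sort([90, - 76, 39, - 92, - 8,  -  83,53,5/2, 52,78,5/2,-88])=[ - 92, - 88,  -  83,  -  76,-8,  5/2,5/2 , 39,52, 53,78, 90] 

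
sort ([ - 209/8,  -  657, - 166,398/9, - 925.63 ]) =[ - 925.63, - 657, - 166, - 209/8,398/9]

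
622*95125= 59167750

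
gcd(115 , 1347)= 1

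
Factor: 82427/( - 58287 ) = - 3^( - 1)*139^1  *  593^1*19429^( - 1 )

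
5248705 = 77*68165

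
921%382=157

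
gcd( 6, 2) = 2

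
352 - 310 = 42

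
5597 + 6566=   12163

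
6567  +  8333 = 14900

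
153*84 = 12852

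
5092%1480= 652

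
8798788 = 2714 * 3242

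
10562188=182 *58034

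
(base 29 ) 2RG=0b100110110001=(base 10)2481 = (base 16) 9B1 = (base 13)118b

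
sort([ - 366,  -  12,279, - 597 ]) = [-597, - 366, - 12,279 ]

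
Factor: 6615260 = 2^2*5^1*23^1*73^1*  197^1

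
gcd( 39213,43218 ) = 9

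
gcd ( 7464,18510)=6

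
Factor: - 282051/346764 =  - 2^ ( - 2 )*3^1*7^1 *11^1*71^( - 1) = - 231/284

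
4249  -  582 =3667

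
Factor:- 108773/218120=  - 2^(-3)*5^ ( - 1)*19^( - 1) * 379^1 = - 379/760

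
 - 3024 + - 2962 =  - 5986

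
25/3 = 8 +1/3 = 8.33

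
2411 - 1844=567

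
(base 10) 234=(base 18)d0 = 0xEA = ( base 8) 352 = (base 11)1A3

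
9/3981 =3/1327 = 0.00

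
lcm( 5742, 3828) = 11484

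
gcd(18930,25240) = 6310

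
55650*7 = 389550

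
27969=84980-57011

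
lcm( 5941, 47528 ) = 47528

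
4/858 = 2/429 = 0.00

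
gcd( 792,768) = 24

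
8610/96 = 1435/16 = 89.69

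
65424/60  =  1090 + 2/5 = 1090.40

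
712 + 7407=8119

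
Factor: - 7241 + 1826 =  - 5415 = - 3^1*5^1 * 19^2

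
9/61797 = 3/20599 = 0.00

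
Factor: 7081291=7^1*97^1*10429^1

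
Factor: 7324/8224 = 1831/2056= 2^( - 3)*257^(-1 )*1831^1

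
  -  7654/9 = - 851 + 5/9 = -850.44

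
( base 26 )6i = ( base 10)174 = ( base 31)5j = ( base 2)10101110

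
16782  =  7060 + 9722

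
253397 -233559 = 19838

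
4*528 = 2112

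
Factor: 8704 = 2^9*17^1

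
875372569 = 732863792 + 142508777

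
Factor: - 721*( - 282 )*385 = 78278970 = 2^1*3^1*5^1*7^2*11^1*47^1*103^1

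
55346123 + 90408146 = 145754269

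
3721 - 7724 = -4003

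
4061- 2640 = 1421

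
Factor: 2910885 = 3^1*5^1*43^1*4513^1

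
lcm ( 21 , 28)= 84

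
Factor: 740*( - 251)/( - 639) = 2^2*3^ (  -  2)*5^1*37^1*71^( - 1)*251^1 = 185740/639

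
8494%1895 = 914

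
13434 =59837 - 46403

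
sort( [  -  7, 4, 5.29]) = [-7,4, 5.29] 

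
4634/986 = 2317/493 = 4.70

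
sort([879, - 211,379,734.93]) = [ -211,379, 734.93,879 ] 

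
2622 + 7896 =10518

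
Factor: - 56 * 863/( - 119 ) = 6904/17 = 2^3*17^( - 1 )*863^1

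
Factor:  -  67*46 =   -  3082 = - 2^1* 23^1*67^1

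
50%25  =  0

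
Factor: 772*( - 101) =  -77972= - 2^2*101^1 * 193^1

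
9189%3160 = 2869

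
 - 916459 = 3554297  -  4470756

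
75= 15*5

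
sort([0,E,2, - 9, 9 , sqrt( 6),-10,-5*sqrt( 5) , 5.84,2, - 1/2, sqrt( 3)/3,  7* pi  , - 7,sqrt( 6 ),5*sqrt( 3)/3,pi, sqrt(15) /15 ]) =[ - 5*sqrt( 5), - 10,  -  9,- 7, - 1/2,0,sqrt ( 15)/15, sqrt(3)/3,2, 2,sqrt( 6),sqrt ( 6), E,5*sqrt(  3 )/3,pi, 5.84, 9,  7*pi]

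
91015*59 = 5369885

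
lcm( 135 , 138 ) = 6210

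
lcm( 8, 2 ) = 8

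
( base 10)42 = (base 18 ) 26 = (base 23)1j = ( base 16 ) 2a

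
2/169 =2/169 = 0.01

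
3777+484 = 4261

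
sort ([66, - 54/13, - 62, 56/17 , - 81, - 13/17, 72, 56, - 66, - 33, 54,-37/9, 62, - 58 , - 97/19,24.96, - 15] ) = [ - 81, - 66, - 62, - 58, - 33, - 15, - 97/19, - 54/13, - 37/9, - 13/17,  56/17,24.96,54,56 , 62,66, 72 ] 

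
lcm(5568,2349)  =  150336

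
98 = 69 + 29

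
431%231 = 200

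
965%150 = 65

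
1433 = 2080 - 647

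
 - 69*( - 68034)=4694346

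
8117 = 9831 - 1714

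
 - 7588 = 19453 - 27041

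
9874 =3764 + 6110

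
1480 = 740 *2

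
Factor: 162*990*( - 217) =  - 34802460  =  - 2^2* 3^6 * 5^1* 7^1*11^1*31^1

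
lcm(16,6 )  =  48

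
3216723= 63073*51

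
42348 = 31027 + 11321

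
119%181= 119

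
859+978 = 1837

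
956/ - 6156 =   -  239/1539 =-0.16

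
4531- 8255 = - 3724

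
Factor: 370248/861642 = 2^2 * 3^( - 1 ) * 15427^1*47869^(-1 )=61708/143607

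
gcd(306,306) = 306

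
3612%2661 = 951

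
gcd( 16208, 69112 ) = 8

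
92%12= 8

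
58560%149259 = 58560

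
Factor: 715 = 5^1*11^1*13^1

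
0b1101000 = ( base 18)5e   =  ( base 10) 104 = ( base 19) 59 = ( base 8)150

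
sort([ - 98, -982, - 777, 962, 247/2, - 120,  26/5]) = [  -  982 , - 777,-120,- 98,26/5, 247/2 , 962] 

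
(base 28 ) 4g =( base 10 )128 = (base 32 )40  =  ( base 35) 3n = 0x80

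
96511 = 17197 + 79314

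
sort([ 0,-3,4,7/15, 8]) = [-3,0,  7/15,4, 8]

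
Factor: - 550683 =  - 3^2*7^1 *8741^1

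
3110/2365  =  1 + 149/473 = 1.32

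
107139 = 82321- - 24818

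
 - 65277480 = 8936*(- 7305)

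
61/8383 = 61/8383 = 0.01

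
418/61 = 6 + 52/61 = 6.85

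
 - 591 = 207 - 798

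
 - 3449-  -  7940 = 4491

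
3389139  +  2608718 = 5997857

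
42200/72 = 586+1/9=586.11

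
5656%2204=1248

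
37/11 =37/11 = 3.36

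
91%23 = 22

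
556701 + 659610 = 1216311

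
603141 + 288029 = 891170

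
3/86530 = 3/86530 = 0.00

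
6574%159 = 55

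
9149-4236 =4913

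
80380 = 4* 20095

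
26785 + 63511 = 90296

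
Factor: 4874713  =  37^1 * 131749^1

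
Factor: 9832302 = 2^1*3^2*546239^1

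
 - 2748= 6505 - 9253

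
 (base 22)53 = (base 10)113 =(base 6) 305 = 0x71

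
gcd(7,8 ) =1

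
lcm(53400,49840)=747600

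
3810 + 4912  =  8722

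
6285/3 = 2095 = 2095.00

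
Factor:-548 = -2^2*137^1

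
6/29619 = 2/9873 = 0.00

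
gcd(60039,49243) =1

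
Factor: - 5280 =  - 2^5*3^1*5^1*11^1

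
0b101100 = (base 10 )44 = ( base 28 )1G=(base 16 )2C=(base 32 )1c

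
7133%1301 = 628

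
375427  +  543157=918584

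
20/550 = 2/55=0.04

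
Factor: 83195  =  5^1*7^1*2377^1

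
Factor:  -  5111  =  -19^1*269^1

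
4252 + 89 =4341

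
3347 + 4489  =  7836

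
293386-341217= - 47831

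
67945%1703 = 1528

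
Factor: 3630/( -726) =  - 5 = - 5^1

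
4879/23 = 4879/23 =212.13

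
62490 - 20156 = 42334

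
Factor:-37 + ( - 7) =-44 = - 2^2*11^1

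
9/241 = 9/241 = 0.04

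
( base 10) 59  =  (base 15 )3e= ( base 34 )1P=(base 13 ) 47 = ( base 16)3B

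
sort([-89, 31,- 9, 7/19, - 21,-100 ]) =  [ -100 , - 89,- 21 ,-9, 7/19, 31 ]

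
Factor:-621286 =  - 2^1*310643^1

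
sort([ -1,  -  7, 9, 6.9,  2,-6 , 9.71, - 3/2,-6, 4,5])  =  [-7, - 6,-6, - 3/2,-1,2,4, 5,6.9, 9, 9.71]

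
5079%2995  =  2084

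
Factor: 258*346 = 2^2*3^1 * 43^1* 173^1 = 89268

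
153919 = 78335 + 75584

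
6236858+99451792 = 105688650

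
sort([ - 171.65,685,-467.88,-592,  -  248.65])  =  [ -592,-467.88,  -  248.65,-171.65,685 ]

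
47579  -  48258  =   - 679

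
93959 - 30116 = 63843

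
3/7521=1/2507 =0.00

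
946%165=121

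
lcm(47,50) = 2350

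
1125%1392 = 1125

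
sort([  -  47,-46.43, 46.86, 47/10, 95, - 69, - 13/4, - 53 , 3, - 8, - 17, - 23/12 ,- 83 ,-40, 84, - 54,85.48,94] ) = [-83, - 69, - 54, - 53, - 47,-46.43, - 40, - 17 ,  -  8 , - 13/4 , - 23/12  ,  3,47/10, 46.86,84, 85.48,94,95] 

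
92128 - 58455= 33673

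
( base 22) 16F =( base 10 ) 631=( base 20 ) 1bb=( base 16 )277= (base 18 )1h1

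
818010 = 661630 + 156380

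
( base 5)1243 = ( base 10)198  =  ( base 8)306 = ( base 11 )170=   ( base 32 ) 66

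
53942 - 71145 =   -  17203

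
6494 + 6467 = 12961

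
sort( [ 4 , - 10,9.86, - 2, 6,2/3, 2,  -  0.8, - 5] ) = [  -  10,  -  5,  -  2,-0.8, 2/3,2, 4 , 6, 9.86]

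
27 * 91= 2457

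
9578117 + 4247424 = 13825541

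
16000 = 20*800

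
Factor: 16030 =2^1*5^1*  7^1*229^1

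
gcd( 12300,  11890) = 410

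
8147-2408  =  5739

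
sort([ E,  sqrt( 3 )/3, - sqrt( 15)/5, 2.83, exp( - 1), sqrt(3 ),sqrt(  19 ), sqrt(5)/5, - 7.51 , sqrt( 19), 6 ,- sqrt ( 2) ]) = [ - 7.51, - sqrt( 2 ),-sqrt (15 )/5, exp(-1 ) , sqrt( 5 )/5, sqrt( 3)/3,sqrt( 3), E, 2.83, sqrt(19 ), sqrt( 19 ), 6 ]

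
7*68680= 480760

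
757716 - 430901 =326815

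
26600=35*760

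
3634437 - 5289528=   -  1655091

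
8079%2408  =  855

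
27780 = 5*5556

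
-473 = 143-616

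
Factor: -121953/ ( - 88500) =689/500 = 2^(  -  2 )*5^( - 3)*13^1*53^1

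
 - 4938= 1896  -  6834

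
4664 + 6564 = 11228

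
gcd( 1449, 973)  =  7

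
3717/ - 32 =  - 3717/32 =- 116.16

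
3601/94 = 3601/94=38.31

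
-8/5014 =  - 4/2507 = - 0.00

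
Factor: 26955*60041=1618405155 = 3^2*5^1*599^1*60041^1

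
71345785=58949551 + 12396234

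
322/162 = 161/81 = 1.99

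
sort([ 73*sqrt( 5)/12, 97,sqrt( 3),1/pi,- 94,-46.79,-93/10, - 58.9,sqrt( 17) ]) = [ - 94, - 58.9,-46.79,-93/10,1/pi,  sqrt(3),sqrt(17 ),73 * sqrt( 5)/12 , 97 ] 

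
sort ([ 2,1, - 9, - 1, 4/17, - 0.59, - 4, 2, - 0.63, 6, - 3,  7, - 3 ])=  [ - 9, - 4, - 3 , - 3, - 1, - 0.63, - 0.59 , 4/17,  1, 2,  2,6, 7]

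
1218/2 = 609 = 609.00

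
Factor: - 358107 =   -  3^1 * 79^1*1511^1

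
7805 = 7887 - 82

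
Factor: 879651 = 3^2*43^1*2273^1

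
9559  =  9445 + 114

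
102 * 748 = 76296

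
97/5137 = 97/5137  =  0.02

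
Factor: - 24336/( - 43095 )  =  2^4*3^1*5^(-1 ) * 17^( - 1) = 48/85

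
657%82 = 1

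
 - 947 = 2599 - 3546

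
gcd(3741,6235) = 1247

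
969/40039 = 969/40039 =0.02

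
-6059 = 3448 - 9507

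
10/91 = 10/91  =  0.11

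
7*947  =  6629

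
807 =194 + 613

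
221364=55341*4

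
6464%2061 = 281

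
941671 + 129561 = 1071232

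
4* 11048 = 44192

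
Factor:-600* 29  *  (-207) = 3601800 = 2^3 * 3^3 * 5^2*23^1*29^1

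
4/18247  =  4/18247 = 0.00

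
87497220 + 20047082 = 107544302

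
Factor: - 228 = - 2^2*3^1*19^1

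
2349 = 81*29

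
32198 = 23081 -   -  9117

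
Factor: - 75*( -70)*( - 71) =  - 372750 = - 2^1 * 3^1* 5^3* 7^1*71^1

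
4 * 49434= 197736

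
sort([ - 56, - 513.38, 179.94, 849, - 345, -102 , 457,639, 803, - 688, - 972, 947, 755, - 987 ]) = [ - 987 , - 972, - 688, - 513.38,-345, - 102, - 56 , 179.94,457, 639, 755, 803, 849 , 947 ]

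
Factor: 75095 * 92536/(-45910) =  -2^2*23^1*43^1*269^1*653^1* 4591^( - 1) = - 694899092/4591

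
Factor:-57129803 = -197^1*289999^1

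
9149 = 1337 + 7812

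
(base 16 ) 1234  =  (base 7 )16405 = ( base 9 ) 6347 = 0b1001000110100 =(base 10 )4660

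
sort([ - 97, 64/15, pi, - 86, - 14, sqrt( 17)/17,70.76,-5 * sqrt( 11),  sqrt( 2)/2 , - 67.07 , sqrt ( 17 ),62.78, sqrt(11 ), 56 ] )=[ - 97, - 86 , - 67.07, - 5*sqrt( 11),-14,sqrt (17) /17, sqrt(2) /2, pi,sqrt( 11 ),sqrt( 17),64/15, 56, 62.78,70.76] 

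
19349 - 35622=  - 16273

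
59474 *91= 5412134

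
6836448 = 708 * 9656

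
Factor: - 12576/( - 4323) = 2^5*11^( - 1) = 32/11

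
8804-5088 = 3716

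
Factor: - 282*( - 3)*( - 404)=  - 341784  =  - 2^3*3^2 *47^1*101^1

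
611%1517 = 611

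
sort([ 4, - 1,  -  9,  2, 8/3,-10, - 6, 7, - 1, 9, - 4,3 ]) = [ - 10, - 9,-6, - 4, - 1, - 1, 2, 8/3, 3, 4, 7,9 ] 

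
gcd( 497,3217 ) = 1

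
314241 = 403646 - 89405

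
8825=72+8753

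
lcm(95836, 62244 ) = 6037668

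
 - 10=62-72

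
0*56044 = 0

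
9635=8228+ 1407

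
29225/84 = 4175/12 = 347.92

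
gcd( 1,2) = 1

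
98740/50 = 1974 + 4/5 = 1974.80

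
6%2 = 0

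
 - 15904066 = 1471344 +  - 17375410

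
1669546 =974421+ 695125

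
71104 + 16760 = 87864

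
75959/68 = 1117  +  3/68 = 1117.04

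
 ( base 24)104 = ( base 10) 580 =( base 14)2D6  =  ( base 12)404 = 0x244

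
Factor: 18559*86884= 1612480156 = 2^2 * 7^1 * 29^1*67^1 * 107^1 *277^1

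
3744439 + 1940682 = 5685121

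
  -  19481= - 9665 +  - 9816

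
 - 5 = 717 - 722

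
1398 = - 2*( - 699 ) 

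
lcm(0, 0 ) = 0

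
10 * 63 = 630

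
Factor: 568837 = 17^1*33461^1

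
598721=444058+154663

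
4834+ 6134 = 10968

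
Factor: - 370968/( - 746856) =3^(-1 )*11^( - 1)*13^1*23^(-1 ) *29^1=377/759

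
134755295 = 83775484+50979811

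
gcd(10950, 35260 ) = 10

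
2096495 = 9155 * 229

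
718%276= 166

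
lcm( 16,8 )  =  16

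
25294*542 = 13709348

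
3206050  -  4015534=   -  809484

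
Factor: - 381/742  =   - 2^(-1)*3^1*7^ ( - 1 )*53^( - 1)*127^1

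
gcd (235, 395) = 5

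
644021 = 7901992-7257971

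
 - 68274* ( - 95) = 6486030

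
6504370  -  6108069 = 396301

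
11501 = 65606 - 54105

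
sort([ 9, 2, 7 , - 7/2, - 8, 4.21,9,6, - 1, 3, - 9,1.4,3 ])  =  [ - 9 , - 8,-7/2, - 1 , 1.4 , 2,  3,3,4.21, 6,  7, 9,9 ] 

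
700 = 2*350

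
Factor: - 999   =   - 3^3 * 37^1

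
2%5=2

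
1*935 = 935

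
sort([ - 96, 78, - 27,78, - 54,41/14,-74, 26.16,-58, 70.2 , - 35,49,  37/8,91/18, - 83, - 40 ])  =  [ - 96, - 83, - 74 , - 58, - 54, - 40, - 35, - 27, 41/14,37/8,91/18,  26.16, 49 , 70.2,78, 78 ] 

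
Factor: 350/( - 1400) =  - 2^(  -  2) = -1/4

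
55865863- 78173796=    - 22307933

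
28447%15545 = 12902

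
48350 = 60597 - 12247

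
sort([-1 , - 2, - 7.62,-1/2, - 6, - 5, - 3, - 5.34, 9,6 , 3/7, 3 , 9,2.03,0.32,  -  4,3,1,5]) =[ - 7.62, - 6, - 5.34, - 5, - 4,  -  3,  -  2, - 1, - 1/2, 0.32,  3/7, 1, 2.03,3, 3, 5, 6,9, 9 ] 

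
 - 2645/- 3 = 881+2/3 = 881.67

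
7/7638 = 7/7638 = 0.00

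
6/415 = 6/415 =0.01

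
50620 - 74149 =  - 23529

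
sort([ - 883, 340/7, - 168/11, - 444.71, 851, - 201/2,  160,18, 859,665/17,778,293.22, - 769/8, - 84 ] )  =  [  -  883,  -  444.71, - 201/2, - 769/8, - 84, - 168/11, 18,665/17,340/7, 160, 293.22, 778,851, 859] 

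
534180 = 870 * 614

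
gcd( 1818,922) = 2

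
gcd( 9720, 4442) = 2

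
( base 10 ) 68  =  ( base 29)2A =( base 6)152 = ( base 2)1000100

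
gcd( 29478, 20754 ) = 6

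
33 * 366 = 12078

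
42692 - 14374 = 28318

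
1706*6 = 10236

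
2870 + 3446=6316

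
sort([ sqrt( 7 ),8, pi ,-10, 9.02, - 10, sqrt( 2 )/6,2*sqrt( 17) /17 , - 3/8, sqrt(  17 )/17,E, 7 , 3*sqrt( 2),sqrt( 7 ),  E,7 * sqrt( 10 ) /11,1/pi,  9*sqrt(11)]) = [ - 10,-10, - 3/8,sqrt( 2)/6, sqrt( 17) /17,1/pi , 2 *sqrt( 17) /17 , 7 * sqrt( 10)/11, sqrt( 7), sqrt( 7),E, E,pi , 3 *sqrt( 2 ),7 , 8,9.02,9 * sqrt( 11)]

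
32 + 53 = 85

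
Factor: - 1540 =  - 2^2*5^1*7^1 * 11^1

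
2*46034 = 92068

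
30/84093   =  10/28031= 0.00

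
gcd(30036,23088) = 12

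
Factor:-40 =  - 2^3*5^1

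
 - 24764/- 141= 175 + 89/141 =175.63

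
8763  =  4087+4676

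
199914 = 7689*26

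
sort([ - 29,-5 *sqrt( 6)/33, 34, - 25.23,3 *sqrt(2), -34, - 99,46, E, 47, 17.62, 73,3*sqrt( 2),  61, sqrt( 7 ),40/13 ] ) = [-99, - 34,- 29, - 25.23,-5*sqrt( 6 )/33, sqrt(7),E,40/13 , 3*sqrt( 2 ),3*sqrt(2), 17.62, 34 , 46,47,61, 73 ]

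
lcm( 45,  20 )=180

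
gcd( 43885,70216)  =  8777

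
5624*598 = 3363152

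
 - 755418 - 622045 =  - 1377463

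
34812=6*5802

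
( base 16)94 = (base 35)48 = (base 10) 148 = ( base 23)6a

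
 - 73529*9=-661761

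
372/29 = 12 + 24/29 = 12.83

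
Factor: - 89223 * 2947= - 3^1*7^1*421^1*29741^1 = - 262940181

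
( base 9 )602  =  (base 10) 488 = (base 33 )EQ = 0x1e8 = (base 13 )2b7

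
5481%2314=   853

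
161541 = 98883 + 62658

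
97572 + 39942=137514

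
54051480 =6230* 8676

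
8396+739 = 9135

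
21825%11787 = 10038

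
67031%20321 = 6068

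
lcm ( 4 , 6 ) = 12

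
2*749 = 1498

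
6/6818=3/3409 = 0.00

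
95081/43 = 95081/43  =  2211.19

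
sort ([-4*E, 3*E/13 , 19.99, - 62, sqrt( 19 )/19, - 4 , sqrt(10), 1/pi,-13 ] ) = [ - 62, - 13, - 4*E, - 4, sqrt(19)/19, 1/pi,3*E/13 , sqrt( 10), 19.99 ] 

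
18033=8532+9501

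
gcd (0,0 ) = 0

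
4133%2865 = 1268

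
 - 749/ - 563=749/563 = 1.33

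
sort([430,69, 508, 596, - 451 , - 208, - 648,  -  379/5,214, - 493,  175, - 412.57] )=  [ -648 , - 493, - 451, - 412.57, - 208 ,-379/5, 69,  175, 214, 430, 508,596 ]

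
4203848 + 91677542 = 95881390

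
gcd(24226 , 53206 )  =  2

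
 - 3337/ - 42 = 79 + 19/42 = 79.45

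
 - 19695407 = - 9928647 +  - 9766760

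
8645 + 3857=12502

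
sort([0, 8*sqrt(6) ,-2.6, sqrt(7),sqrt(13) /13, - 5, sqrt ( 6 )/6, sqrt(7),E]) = [-5 , - 2.6 , 0,sqrt( 13) /13,sqrt(6 ) /6,sqrt (7 ),sqrt(7 ), E, 8*sqrt(6)]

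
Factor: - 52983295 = - 5^1*10596659^1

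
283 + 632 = 915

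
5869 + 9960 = 15829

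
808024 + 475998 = 1284022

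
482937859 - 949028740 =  -466090881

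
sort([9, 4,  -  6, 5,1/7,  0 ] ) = [ - 6, 0,  1/7, 4,5, 9]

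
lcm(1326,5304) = 5304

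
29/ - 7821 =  - 29/7821 = -  0.00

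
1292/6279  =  1292/6279 = 0.21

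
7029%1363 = 214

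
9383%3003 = 374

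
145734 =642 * 227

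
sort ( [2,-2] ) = [-2,2 ]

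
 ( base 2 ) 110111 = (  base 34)1l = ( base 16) 37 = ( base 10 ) 55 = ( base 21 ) 2D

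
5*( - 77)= - 385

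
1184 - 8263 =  - 7079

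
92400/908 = 101 + 173/227=101.76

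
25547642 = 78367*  326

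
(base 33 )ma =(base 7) 2101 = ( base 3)1000021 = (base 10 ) 736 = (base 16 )2e0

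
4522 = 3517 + 1005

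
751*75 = 56325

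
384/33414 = 64/5569 =0.01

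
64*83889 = 5368896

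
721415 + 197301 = 918716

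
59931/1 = 59931=59931.00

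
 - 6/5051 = - 1+5045/5051 = - 0.00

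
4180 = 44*95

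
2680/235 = 536/47=11.40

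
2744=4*686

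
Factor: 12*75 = 2^2*3^2*5^2  =  900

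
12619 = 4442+8177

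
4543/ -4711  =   -1 + 24/673 =- 0.96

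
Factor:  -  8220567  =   -3^1 *2740189^1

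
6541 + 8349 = 14890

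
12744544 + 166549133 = 179293677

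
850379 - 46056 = 804323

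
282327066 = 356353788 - 74026722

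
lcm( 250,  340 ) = 8500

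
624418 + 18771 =643189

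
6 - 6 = 0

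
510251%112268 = 61179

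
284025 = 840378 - 556353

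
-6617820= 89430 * ( -74)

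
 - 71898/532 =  - 35949/266= -  135.15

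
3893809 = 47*82847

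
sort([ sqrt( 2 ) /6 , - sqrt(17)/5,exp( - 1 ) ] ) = [ - sqrt( 17 ) /5,sqrt ( 2 ) /6 , exp(-1 )]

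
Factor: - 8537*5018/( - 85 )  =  2^1*5^( - 1)*13^1 * 17^( - 1)*193^1*8537^1= 42838666/85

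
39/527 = 39/527 = 0.07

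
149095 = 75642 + 73453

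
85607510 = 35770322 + 49837188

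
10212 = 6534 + 3678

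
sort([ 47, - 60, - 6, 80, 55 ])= [ - 60,  -  6,47 , 55, 80]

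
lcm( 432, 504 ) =3024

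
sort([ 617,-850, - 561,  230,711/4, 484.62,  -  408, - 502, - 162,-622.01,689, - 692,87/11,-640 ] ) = [ - 850, -692, - 640, - 622.01, - 561, - 502,  -  408, - 162, 87/11,  711/4, 230, 484.62,617, 689] 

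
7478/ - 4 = -1870 + 1/2 = - 1869.50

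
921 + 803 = 1724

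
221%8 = 5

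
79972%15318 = 3382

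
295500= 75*3940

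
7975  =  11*725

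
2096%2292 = 2096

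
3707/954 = 3 + 845/954 = 3.89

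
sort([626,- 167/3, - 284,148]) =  [-284, - 167/3,148, 626]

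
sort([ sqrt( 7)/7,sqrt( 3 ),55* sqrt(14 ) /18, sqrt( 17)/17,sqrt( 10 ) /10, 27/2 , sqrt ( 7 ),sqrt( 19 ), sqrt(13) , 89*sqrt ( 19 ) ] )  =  [ sqrt (17 ) /17, sqrt( 10 ) /10,sqrt(7)/7,sqrt( 3) , sqrt( 7), sqrt( 13), sqrt(19),55 * sqrt (14)/18, 27/2, 89*sqrt( 19)]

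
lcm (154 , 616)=616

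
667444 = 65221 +602223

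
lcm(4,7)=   28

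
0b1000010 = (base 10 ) 66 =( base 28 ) 2A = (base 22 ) 30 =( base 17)3f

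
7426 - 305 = 7121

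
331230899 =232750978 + 98479921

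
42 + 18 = 60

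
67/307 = 67/307 = 0.22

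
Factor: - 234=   -  2^1*3^2 * 13^1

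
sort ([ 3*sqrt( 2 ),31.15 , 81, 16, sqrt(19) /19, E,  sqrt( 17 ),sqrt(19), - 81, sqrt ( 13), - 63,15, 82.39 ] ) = [ - 81, - 63, sqrt ( 19 )/19,E,sqrt( 13), sqrt( 17 ), 3*sqrt (2 ),sqrt( 19 ),  15, 16,  31.15, 81,82.39 ] 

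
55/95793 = 55/95793 = 0.00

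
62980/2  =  31490 = 31490.00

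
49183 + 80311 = 129494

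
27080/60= 451 + 1/3 = 451.33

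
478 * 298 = 142444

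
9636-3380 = 6256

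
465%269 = 196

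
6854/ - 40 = - 3427/20 = -171.35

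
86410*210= 18146100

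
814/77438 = 407/38719 = 0.01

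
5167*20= 103340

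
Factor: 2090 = 2^1*5^1 * 11^1*19^1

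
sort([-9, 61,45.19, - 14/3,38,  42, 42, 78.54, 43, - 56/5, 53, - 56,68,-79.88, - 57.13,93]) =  [ -79.88, - 57.13,  -  56,  -  56/5, - 9 , -14/3, 38, 42,42,43,45.19,53, 61, 68 , 78.54, 93 ] 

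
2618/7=374  =  374.00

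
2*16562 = 33124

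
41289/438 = 94+39/146 = 94.27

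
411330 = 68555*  6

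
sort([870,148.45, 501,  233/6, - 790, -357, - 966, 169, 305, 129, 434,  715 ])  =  [-966,-790, - 357, 233/6, 129, 148.45,  169  ,  305, 434, 501, 715 , 870]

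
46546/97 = 46546/97  =  479.86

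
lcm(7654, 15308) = 15308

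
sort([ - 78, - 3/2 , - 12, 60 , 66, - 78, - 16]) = [ - 78, - 78, - 16, - 12, - 3/2, 60, 66]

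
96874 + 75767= 172641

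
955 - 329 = 626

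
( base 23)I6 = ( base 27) FF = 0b110100100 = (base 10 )420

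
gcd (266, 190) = 38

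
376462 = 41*9182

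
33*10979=362307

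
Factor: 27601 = 7^1 * 3943^1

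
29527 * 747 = 22056669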